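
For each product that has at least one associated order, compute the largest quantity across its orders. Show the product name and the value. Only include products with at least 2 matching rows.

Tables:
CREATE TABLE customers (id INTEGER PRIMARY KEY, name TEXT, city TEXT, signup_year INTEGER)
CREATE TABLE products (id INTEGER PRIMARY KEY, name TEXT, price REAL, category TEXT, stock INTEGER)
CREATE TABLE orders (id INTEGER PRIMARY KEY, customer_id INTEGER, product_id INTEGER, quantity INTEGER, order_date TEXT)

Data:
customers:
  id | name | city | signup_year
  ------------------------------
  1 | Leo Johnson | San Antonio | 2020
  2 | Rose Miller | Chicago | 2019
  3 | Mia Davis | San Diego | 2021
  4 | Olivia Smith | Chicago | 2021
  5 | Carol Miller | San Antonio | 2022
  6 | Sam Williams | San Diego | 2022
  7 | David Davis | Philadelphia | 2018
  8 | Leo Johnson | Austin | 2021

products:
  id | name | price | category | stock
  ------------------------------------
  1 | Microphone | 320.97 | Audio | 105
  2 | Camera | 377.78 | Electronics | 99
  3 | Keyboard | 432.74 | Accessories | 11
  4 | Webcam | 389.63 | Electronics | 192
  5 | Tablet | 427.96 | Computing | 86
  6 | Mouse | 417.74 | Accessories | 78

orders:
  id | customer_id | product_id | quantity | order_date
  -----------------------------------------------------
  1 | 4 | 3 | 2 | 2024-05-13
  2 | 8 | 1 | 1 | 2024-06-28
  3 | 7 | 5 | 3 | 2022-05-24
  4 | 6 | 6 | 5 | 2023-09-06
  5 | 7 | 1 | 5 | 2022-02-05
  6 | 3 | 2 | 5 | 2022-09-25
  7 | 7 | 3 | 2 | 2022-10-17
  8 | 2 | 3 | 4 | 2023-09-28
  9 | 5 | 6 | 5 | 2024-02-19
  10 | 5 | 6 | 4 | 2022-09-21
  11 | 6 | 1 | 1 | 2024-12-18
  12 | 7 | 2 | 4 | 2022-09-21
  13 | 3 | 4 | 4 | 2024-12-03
SELECT p.name, MAX(c.quantity) AS max_quantity FROM orders c JOIN products p ON c.product_id = p.id GROUP BY p.id, p.name HAVING COUNT(*) >= 2

Execution result:
name | max_quantity
Microphone | 5
Camera | 5
Keyboard | 4
Mouse | 5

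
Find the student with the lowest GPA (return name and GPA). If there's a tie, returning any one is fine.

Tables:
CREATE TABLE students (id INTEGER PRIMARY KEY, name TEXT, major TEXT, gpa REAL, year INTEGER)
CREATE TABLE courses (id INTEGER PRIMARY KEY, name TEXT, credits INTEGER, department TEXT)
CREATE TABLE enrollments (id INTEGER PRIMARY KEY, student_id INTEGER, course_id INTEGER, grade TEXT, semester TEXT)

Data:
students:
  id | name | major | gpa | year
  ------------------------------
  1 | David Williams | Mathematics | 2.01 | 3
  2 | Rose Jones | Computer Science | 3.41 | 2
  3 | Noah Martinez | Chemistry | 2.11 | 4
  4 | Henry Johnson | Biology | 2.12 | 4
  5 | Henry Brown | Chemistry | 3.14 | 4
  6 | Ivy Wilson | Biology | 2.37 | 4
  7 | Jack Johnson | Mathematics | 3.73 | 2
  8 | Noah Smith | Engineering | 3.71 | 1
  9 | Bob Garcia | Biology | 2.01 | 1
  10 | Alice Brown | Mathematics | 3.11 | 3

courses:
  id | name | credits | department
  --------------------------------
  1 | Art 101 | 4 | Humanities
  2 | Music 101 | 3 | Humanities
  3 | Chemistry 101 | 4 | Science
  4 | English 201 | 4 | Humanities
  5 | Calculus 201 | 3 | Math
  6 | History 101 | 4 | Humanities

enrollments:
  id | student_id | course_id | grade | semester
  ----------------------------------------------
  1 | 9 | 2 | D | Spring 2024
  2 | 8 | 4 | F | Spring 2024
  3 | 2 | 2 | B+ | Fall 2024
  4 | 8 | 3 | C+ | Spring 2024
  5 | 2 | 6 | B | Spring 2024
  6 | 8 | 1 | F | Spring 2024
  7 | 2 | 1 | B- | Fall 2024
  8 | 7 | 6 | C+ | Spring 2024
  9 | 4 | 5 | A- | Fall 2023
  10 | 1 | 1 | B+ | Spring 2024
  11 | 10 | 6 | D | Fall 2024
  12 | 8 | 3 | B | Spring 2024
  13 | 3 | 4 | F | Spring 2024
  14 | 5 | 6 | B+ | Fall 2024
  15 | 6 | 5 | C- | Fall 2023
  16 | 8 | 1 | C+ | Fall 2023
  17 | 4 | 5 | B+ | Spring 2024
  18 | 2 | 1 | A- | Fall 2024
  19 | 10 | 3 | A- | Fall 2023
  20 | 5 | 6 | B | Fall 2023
SELECT name, gpa FROM students ORDER BY gpa ASC LIMIT 1

Execution result:
name | gpa
David Williams | 2.01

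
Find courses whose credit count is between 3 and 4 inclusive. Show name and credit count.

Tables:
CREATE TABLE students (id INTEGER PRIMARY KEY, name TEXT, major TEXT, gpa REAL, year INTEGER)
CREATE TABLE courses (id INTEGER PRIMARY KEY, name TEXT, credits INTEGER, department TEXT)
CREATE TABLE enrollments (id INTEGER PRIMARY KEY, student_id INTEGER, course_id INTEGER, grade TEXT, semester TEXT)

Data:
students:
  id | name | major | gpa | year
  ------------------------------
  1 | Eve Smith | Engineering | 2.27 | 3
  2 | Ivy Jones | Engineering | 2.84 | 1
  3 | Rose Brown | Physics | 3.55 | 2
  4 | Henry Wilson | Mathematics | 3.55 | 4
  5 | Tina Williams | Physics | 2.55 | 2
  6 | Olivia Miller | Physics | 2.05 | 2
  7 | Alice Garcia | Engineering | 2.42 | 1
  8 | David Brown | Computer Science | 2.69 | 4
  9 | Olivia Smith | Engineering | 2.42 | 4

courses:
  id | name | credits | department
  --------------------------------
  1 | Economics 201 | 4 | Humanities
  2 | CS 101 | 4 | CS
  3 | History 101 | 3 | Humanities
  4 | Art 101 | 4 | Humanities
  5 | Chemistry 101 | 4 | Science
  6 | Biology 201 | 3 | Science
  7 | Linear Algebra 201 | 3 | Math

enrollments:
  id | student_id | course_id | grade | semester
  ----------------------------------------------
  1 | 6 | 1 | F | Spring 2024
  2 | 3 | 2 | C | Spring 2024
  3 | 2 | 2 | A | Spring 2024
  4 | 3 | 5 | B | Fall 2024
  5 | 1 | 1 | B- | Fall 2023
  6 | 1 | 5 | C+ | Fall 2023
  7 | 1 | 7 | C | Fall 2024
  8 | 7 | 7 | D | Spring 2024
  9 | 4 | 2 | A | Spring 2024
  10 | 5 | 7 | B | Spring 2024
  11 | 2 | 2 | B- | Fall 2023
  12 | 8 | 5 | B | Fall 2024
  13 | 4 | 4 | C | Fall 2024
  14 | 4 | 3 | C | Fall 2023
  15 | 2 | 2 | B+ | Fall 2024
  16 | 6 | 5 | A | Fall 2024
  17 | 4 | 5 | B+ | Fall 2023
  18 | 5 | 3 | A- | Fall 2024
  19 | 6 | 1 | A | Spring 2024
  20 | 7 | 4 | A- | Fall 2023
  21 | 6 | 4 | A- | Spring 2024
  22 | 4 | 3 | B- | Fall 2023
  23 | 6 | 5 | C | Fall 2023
SELECT name, credits FROM courses WHERE credits BETWEEN 3 AND 4

Execution result:
name | credits
Economics 201 | 4
CS 101 | 4
History 101 | 3
Art 101 | 4
Chemistry 101 | 4
Biology 201 | 3
Linear Algebra 201 | 3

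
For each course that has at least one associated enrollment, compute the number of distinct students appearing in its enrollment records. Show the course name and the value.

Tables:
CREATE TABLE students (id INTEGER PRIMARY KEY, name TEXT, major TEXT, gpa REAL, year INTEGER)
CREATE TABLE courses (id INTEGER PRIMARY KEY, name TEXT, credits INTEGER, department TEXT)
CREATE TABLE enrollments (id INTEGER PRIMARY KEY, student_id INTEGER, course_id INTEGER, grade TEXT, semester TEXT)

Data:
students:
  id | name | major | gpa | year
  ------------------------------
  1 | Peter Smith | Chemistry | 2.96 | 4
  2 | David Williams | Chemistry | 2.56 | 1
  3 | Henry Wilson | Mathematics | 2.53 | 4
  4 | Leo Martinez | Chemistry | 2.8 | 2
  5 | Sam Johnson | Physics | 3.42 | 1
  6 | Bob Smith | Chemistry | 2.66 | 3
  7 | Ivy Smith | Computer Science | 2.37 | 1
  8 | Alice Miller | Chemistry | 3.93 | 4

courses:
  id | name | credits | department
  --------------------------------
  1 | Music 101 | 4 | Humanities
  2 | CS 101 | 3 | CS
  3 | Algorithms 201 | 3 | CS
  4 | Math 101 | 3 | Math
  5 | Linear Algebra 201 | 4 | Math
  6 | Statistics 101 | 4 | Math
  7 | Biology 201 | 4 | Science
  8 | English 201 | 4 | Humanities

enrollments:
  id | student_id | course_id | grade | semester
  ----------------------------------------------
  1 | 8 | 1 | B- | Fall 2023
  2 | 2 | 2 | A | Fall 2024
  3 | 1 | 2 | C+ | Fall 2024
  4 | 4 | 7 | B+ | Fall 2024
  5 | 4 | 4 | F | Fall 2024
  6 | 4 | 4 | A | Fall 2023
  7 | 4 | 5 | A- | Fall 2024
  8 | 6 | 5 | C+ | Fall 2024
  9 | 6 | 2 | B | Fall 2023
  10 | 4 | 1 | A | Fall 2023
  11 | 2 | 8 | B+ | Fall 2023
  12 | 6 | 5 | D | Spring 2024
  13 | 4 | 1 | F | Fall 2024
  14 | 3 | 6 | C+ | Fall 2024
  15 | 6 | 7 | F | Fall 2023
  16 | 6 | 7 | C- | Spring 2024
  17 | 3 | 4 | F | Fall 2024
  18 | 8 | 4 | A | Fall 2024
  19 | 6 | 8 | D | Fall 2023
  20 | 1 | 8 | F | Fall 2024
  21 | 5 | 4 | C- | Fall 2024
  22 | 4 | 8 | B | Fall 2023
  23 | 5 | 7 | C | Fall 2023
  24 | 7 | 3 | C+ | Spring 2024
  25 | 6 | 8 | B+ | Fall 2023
SELECT p.name, COUNT(DISTINCT c.student_id) AS distinct_student_count FROM enrollments c JOIN courses p ON c.course_id = p.id GROUP BY p.id, p.name

Execution result:
name | distinct_student_count
Music 101 | 2
CS 101 | 3
Algorithms 201 | 1
Math 101 | 4
Linear Algebra 201 | 2
Statistics 101 | 1
Biology 201 | 3
English 201 | 4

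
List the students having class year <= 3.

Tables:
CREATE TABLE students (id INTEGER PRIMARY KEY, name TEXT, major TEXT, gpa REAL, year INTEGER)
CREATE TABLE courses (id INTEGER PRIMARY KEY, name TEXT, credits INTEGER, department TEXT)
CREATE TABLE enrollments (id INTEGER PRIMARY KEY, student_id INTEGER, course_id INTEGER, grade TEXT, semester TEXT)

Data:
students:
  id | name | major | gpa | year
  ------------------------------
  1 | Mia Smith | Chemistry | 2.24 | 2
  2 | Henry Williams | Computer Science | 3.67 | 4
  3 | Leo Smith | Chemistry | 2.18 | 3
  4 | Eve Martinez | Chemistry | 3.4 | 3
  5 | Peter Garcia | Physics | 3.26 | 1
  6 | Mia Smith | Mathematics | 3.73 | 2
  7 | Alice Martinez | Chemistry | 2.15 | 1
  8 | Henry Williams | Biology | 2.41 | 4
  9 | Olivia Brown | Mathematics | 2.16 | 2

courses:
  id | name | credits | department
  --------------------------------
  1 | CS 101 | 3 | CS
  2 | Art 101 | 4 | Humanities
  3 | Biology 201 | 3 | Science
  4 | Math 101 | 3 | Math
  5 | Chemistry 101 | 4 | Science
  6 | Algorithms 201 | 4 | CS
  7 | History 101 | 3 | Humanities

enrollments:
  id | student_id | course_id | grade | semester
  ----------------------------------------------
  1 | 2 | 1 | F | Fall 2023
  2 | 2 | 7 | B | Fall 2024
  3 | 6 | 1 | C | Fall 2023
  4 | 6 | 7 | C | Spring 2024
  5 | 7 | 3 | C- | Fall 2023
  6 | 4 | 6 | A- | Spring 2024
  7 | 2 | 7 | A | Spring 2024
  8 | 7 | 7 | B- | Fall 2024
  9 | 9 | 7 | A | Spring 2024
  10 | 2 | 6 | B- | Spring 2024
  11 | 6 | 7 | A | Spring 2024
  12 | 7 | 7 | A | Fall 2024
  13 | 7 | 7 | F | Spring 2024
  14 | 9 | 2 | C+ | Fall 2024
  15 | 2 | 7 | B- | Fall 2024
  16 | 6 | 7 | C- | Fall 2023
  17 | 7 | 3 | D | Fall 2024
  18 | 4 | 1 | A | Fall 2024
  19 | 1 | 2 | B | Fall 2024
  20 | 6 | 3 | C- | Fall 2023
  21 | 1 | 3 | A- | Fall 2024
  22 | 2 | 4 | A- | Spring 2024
SELECT name, year FROM students WHERE year <= 3

Execution result:
name | year
Mia Smith | 2
Leo Smith | 3
Eve Martinez | 3
Peter Garcia | 1
Mia Smith | 2
Alice Martinez | 1
Olivia Brown | 2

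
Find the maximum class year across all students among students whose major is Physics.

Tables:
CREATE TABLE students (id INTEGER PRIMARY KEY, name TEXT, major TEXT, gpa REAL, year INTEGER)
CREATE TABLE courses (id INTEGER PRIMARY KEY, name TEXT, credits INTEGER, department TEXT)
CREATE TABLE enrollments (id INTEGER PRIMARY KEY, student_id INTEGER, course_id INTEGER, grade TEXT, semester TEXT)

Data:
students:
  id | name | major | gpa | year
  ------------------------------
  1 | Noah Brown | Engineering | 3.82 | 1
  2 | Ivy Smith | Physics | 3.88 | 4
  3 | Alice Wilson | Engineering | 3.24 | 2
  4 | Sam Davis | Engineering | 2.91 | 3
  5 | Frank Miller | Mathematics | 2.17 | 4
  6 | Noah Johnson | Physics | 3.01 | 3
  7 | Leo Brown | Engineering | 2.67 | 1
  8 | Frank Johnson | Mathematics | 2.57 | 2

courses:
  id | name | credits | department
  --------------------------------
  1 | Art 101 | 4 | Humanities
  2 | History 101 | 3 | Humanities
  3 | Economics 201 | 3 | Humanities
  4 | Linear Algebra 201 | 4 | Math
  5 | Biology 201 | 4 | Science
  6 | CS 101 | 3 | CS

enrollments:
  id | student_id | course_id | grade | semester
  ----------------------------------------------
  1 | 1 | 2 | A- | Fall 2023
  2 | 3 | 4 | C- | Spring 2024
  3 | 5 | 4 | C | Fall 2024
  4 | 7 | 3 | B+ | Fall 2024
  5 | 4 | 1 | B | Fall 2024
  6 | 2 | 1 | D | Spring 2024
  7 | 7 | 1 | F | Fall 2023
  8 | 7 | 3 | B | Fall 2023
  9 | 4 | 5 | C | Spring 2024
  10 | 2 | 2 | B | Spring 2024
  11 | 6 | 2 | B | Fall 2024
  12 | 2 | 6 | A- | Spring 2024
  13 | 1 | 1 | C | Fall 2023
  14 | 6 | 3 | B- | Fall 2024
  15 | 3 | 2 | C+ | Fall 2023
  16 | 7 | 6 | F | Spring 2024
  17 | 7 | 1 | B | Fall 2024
SELECT MAX(year) FROM students WHERE major = 'Physics'

Execution result:
4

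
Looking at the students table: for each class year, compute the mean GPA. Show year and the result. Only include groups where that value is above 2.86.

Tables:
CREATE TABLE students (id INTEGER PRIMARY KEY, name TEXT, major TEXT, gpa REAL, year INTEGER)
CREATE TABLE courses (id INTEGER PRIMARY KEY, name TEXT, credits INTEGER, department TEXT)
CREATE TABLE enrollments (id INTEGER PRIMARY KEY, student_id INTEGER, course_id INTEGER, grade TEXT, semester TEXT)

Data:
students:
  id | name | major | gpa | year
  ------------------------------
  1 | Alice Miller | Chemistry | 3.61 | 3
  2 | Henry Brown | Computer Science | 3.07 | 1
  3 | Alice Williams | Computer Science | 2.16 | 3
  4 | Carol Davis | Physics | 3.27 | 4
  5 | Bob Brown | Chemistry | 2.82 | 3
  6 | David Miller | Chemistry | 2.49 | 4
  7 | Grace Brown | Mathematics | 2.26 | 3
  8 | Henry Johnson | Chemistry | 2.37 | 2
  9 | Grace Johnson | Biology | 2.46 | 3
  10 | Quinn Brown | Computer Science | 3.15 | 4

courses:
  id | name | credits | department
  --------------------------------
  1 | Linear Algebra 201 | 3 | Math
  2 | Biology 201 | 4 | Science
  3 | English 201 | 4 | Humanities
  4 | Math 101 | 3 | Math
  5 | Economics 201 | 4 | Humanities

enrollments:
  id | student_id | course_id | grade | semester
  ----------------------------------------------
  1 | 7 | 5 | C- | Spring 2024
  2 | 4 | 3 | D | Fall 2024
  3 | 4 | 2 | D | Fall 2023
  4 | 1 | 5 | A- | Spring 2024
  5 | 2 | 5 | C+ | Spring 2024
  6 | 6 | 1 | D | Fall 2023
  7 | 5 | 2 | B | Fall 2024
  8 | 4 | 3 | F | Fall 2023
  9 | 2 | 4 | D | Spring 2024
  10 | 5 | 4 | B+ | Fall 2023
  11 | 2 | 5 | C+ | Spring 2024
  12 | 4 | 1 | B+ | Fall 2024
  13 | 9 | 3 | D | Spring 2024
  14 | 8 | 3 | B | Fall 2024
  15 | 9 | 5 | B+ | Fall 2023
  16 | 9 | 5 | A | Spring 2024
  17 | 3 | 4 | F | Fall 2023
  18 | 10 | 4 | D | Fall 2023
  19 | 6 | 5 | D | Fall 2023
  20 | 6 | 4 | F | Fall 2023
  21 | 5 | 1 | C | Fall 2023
SELECT year, AVG(gpa) AS avg_gpa FROM students GROUP BY year HAVING AVG(gpa) > 2.86

Execution result:
year | avg_gpa
1 | 3.07
4 | 2.97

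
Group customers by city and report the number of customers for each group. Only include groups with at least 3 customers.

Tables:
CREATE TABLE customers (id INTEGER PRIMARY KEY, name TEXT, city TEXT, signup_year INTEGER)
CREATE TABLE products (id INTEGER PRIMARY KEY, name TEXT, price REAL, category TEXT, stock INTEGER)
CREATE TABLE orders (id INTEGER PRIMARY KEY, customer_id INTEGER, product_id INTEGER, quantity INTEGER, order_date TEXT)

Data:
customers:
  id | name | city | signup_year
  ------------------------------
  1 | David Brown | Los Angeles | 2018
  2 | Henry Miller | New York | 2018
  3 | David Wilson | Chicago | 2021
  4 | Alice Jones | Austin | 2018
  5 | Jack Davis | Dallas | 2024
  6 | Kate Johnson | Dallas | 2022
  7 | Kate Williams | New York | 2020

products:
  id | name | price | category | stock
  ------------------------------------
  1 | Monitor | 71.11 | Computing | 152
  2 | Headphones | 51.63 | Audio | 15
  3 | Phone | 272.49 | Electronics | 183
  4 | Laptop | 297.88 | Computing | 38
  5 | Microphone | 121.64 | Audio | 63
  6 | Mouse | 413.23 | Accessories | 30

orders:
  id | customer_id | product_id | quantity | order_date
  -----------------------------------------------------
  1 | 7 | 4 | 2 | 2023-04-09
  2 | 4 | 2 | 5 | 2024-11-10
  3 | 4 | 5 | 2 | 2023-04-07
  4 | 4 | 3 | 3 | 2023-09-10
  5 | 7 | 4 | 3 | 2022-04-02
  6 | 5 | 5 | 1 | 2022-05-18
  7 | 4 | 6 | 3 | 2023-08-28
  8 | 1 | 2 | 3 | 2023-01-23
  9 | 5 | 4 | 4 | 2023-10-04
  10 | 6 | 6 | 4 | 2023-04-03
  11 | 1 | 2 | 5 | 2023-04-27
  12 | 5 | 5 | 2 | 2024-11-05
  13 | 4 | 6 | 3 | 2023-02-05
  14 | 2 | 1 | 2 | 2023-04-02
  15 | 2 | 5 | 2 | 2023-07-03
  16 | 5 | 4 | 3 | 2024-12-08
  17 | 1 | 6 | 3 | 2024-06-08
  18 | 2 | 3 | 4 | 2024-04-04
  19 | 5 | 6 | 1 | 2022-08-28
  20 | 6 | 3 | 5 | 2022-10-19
SELECT city, COUNT(*) AS n FROM customers GROUP BY city HAVING COUNT(*) >= 3

Execution result:
(no rows)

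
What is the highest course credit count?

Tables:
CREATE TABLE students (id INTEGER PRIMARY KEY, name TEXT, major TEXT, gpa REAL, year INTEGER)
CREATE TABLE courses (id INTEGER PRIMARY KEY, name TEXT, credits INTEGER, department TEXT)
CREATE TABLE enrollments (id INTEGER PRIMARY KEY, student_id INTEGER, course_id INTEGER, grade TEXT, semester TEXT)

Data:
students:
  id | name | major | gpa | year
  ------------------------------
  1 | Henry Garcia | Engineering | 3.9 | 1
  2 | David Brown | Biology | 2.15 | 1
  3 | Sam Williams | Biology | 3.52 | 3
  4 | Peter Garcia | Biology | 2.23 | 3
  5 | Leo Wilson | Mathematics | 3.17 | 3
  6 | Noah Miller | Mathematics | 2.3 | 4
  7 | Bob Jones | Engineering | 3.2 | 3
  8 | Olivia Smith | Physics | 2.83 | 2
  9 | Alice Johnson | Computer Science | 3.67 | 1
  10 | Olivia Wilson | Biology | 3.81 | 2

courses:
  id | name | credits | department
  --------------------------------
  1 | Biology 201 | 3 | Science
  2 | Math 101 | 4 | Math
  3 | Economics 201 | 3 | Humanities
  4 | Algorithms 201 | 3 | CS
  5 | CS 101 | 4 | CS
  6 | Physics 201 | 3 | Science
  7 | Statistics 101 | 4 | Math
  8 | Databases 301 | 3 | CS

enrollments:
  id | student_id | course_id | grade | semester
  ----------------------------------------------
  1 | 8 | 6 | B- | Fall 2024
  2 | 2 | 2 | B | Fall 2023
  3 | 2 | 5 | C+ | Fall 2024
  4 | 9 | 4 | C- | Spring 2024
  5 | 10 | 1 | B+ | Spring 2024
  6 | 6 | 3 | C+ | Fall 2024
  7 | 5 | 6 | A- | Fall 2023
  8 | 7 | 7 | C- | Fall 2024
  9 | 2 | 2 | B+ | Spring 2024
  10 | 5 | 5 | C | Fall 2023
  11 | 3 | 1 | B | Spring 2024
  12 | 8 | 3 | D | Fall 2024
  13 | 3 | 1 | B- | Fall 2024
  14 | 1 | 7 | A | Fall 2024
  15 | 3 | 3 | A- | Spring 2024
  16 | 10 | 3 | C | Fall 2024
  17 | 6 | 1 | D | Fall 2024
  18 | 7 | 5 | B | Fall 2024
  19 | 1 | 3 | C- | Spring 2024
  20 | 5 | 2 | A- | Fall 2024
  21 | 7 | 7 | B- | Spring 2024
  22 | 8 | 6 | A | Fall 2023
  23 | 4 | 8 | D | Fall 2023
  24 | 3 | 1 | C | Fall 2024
SELECT MAX(credits) FROM courses

Execution result:
4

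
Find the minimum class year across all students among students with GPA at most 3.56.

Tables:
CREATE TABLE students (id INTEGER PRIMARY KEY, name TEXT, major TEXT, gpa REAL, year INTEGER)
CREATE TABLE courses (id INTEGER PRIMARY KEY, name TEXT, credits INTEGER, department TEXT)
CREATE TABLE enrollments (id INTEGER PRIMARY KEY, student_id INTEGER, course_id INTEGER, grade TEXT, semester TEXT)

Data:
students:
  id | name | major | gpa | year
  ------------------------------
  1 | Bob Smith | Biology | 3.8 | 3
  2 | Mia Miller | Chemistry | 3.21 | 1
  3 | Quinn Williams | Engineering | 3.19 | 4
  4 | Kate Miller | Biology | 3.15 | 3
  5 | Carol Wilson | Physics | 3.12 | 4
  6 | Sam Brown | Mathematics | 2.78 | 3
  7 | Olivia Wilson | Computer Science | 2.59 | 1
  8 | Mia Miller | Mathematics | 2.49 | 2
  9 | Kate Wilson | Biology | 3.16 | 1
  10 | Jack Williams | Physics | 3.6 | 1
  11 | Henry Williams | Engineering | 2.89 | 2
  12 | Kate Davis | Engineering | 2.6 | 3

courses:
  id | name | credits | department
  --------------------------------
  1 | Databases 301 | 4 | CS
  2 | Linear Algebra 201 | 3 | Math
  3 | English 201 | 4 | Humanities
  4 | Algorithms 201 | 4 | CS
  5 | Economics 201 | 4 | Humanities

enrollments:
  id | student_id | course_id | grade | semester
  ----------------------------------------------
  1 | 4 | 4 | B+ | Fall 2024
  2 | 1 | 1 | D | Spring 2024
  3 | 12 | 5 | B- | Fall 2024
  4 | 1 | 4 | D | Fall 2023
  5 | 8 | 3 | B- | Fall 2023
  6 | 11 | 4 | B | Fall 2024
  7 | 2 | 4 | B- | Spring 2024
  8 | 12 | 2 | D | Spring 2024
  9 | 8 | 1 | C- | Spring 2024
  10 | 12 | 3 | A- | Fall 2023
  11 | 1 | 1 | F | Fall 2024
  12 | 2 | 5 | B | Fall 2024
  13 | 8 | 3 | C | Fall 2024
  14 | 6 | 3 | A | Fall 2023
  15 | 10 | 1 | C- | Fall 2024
SELECT MIN(year) FROM students WHERE gpa <= 3.56

Execution result:
1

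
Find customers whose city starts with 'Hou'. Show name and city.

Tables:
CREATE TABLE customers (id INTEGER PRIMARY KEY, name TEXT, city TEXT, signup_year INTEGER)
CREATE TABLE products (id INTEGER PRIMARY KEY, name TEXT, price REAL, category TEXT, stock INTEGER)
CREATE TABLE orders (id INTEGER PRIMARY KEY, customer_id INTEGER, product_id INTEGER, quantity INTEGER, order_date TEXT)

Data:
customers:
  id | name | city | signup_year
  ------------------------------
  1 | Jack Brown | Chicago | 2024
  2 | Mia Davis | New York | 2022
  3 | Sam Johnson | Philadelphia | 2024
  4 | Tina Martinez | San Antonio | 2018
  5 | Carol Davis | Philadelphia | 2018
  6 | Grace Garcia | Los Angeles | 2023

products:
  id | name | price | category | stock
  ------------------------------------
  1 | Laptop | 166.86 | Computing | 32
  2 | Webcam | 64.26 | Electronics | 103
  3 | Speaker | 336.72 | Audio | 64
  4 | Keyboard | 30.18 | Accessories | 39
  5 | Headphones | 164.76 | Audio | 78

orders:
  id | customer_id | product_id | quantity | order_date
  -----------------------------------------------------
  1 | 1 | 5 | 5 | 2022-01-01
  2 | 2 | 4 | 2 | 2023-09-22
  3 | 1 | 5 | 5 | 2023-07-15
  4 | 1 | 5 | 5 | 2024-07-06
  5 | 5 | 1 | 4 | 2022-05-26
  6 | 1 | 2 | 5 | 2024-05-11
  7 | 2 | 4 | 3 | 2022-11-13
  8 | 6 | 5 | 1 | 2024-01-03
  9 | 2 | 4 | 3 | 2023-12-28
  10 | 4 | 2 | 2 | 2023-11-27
SELECT name, city FROM customers WHERE city LIKE 'Hou%'

Execution result:
(no rows)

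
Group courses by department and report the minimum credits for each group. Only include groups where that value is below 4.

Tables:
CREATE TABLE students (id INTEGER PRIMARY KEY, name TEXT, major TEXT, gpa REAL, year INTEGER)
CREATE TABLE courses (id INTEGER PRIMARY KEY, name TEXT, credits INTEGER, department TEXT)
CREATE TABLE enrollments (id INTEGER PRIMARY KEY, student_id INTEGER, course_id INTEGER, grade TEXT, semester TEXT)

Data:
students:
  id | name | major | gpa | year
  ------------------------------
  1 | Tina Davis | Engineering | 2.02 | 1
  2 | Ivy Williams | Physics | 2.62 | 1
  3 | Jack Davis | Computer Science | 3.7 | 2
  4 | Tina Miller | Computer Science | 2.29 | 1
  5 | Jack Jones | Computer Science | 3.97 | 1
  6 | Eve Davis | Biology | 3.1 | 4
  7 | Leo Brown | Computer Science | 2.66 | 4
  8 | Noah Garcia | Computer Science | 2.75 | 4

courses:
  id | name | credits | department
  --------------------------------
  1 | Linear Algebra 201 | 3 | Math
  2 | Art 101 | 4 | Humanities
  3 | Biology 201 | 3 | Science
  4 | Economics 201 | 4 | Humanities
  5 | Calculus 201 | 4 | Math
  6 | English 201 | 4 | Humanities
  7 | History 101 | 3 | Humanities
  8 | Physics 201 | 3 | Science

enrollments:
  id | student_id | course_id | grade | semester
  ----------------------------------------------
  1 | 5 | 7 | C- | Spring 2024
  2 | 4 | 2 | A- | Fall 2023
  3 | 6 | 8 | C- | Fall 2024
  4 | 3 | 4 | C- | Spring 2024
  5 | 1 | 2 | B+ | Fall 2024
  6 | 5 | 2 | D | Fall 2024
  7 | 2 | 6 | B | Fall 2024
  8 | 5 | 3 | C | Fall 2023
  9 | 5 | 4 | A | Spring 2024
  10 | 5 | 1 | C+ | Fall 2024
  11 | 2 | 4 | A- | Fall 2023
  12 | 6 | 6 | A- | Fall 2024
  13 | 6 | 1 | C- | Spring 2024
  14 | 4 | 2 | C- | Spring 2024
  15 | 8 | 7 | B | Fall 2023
SELECT department, MIN(credits) AS min_credits FROM courses GROUP BY department HAVING MIN(credits) < 4

Execution result:
department | min_credits
Humanities | 3
Math | 3
Science | 3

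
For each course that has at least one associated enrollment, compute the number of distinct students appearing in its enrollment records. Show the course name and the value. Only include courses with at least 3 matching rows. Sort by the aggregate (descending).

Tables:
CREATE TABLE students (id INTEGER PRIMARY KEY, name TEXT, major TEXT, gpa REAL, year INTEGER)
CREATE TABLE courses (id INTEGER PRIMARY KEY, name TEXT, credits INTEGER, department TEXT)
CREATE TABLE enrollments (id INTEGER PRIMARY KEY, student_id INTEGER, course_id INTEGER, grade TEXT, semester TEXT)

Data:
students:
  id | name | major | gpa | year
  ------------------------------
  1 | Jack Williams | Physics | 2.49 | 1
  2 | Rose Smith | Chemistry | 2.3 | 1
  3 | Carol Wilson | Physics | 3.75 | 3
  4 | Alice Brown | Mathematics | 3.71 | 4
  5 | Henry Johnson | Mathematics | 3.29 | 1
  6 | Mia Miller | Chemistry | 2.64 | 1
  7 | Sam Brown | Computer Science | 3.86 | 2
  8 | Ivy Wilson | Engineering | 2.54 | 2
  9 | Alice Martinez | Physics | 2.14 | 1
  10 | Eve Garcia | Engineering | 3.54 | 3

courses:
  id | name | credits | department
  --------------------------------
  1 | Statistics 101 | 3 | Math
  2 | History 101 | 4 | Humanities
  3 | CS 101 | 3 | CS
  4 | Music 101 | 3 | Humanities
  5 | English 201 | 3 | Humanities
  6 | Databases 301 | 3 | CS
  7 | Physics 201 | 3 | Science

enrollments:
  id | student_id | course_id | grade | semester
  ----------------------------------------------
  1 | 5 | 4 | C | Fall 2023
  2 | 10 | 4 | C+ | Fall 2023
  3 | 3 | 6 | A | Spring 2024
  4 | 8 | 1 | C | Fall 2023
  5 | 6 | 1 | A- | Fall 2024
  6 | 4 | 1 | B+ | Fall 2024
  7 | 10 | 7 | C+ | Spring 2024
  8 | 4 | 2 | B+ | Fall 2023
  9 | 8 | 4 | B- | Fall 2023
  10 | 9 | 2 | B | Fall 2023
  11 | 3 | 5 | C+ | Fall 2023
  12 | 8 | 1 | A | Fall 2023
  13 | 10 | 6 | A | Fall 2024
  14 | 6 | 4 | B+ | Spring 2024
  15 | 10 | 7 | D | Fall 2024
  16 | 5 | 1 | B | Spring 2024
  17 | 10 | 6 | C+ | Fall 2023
SELECT p.name, COUNT(DISTINCT c.student_id) AS distinct_student_count FROM enrollments c JOIN courses p ON c.course_id = p.id GROUP BY p.id, p.name HAVING COUNT(*) >= 3 ORDER BY distinct_student_count DESC

Execution result:
name | distinct_student_count
Statistics 101 | 4
Music 101 | 4
Databases 301 | 2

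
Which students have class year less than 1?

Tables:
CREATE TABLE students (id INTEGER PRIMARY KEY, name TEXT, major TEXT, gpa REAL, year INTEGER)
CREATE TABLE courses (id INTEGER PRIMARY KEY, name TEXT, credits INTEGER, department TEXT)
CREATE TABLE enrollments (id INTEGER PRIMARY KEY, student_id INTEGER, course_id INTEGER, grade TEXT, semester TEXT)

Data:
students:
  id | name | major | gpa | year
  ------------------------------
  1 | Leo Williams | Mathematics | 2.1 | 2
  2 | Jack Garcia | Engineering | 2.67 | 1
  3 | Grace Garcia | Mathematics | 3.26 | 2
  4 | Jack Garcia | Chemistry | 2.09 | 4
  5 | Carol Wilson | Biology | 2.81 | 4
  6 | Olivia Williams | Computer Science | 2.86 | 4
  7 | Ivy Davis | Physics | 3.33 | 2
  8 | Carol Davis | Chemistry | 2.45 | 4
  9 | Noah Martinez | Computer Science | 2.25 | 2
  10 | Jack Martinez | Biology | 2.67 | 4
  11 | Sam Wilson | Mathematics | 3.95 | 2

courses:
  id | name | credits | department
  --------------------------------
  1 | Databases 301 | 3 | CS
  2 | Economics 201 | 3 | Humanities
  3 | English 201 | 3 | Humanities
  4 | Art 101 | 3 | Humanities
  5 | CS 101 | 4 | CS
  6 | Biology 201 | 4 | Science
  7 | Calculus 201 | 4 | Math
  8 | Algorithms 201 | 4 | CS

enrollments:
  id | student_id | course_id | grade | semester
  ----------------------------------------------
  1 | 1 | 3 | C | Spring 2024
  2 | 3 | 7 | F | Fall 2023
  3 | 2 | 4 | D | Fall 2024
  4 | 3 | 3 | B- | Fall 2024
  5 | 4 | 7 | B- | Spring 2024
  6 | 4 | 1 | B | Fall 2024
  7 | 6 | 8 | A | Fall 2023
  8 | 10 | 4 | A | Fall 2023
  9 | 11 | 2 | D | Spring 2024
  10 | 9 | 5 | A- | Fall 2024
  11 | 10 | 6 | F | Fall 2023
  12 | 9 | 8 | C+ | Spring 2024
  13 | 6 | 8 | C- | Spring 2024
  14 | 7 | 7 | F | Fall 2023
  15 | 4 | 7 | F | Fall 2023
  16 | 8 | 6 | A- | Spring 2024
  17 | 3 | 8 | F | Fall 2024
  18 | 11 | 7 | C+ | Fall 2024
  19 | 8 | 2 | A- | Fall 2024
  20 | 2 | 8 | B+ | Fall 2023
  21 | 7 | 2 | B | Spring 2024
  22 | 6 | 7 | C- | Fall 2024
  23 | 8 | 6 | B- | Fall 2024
SELECT name, year FROM students WHERE year < 1

Execution result:
(no rows)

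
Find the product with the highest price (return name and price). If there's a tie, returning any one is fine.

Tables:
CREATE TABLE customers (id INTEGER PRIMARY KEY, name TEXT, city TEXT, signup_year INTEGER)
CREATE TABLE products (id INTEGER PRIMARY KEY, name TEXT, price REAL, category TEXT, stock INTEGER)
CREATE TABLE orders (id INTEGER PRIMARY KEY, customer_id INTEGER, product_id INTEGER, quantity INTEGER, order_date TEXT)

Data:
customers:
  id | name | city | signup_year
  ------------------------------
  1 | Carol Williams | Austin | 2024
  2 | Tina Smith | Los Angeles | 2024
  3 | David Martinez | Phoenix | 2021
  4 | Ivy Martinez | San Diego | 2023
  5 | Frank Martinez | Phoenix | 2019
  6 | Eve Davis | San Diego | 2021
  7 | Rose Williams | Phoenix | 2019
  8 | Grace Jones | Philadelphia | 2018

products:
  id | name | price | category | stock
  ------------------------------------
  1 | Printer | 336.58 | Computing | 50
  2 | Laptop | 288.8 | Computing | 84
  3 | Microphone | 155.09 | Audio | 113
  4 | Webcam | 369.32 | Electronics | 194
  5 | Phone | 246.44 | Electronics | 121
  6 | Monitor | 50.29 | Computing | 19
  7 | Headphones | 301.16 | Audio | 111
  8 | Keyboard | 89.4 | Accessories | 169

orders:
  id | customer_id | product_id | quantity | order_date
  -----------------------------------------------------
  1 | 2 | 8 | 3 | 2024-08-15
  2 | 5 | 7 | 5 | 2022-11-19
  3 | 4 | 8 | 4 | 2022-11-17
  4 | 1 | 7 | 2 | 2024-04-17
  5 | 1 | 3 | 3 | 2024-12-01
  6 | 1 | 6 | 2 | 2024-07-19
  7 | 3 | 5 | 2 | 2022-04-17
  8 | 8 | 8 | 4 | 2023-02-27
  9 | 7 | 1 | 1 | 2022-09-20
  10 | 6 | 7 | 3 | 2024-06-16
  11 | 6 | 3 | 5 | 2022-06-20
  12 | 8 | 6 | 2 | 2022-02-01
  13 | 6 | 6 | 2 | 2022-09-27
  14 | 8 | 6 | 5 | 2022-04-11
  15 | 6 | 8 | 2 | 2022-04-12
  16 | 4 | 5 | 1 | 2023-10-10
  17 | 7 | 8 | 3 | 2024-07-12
SELECT name, price FROM products ORDER BY price DESC LIMIT 1

Execution result:
name | price
Webcam | 369.32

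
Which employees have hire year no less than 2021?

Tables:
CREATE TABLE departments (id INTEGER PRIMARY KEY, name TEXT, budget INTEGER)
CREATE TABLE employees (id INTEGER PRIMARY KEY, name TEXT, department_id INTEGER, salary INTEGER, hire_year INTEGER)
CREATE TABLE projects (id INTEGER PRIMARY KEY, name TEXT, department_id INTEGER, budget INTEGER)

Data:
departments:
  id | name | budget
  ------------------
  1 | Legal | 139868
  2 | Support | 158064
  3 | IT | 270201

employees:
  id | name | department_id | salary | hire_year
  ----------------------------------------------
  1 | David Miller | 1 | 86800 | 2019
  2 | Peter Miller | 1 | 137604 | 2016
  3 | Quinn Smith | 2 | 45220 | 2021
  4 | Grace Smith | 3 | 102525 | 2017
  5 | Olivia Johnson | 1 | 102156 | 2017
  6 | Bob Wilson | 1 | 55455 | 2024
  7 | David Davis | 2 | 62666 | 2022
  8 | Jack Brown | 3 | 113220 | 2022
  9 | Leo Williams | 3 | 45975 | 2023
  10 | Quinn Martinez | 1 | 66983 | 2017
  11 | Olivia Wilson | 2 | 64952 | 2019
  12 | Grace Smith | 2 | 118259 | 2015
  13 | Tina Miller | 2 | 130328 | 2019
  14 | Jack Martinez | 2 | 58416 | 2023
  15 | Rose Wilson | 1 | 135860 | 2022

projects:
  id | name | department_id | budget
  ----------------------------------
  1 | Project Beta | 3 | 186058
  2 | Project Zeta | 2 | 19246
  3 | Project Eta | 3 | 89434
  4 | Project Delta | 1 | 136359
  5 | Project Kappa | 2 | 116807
SELECT name, hire_year FROM employees WHERE hire_year >= 2021

Execution result:
name | hire_year
Quinn Smith | 2021
Bob Wilson | 2024
David Davis | 2022
Jack Brown | 2022
Leo Williams | 2023
Jack Martinez | 2023
Rose Wilson | 2022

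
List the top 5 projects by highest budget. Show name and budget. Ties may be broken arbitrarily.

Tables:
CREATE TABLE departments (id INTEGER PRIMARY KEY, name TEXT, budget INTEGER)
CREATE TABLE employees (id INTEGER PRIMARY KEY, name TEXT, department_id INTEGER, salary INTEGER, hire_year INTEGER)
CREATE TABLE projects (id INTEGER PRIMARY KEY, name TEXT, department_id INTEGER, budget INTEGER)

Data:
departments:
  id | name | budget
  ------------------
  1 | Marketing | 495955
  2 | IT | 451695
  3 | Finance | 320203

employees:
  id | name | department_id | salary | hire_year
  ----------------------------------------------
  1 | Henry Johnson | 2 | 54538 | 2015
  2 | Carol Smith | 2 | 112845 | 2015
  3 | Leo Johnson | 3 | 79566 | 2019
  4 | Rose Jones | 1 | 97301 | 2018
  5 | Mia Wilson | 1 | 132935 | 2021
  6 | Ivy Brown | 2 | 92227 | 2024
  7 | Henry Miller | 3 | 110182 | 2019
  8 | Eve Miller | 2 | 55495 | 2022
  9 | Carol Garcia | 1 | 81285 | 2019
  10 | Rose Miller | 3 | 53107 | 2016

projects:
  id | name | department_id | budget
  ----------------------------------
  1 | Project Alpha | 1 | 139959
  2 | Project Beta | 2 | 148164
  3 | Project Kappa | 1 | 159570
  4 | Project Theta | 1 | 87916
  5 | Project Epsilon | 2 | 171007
SELECT name, budget FROM projects ORDER BY budget DESC LIMIT 5

Execution result:
name | budget
Project Epsilon | 171007
Project Kappa | 159570
Project Beta | 148164
Project Alpha | 139959
Project Theta | 87916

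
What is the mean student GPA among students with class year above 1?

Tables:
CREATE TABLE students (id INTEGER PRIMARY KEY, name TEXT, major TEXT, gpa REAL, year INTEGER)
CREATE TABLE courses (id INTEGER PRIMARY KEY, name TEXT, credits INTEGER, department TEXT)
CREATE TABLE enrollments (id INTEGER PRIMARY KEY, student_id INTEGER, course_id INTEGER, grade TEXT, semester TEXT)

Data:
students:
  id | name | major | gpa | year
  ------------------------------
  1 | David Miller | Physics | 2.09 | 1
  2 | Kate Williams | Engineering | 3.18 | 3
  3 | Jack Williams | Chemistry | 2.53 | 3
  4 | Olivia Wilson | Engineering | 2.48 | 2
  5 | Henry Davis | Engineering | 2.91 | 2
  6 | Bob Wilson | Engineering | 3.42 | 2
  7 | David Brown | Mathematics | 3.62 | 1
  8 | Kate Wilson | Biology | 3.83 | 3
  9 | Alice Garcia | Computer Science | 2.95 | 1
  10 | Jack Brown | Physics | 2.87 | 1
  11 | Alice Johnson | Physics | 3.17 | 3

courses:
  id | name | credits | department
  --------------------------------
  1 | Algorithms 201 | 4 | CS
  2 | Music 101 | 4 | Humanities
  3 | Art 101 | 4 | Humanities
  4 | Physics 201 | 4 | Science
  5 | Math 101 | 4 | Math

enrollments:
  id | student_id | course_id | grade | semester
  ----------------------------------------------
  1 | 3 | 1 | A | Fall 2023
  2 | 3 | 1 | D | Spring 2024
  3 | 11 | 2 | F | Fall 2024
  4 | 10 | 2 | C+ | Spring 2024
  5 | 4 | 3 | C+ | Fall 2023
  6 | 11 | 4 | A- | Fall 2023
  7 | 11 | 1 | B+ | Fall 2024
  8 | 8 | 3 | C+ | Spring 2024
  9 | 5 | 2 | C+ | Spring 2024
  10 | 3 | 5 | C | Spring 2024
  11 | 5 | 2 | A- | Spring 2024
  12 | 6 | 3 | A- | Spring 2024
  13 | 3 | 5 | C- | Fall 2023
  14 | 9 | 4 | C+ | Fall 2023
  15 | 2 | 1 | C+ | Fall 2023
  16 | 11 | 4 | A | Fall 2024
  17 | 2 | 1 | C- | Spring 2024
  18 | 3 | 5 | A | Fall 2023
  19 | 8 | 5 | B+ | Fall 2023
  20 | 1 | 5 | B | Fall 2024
SELECT AVG(gpa) FROM students WHERE year > 1

Execution result:
3.07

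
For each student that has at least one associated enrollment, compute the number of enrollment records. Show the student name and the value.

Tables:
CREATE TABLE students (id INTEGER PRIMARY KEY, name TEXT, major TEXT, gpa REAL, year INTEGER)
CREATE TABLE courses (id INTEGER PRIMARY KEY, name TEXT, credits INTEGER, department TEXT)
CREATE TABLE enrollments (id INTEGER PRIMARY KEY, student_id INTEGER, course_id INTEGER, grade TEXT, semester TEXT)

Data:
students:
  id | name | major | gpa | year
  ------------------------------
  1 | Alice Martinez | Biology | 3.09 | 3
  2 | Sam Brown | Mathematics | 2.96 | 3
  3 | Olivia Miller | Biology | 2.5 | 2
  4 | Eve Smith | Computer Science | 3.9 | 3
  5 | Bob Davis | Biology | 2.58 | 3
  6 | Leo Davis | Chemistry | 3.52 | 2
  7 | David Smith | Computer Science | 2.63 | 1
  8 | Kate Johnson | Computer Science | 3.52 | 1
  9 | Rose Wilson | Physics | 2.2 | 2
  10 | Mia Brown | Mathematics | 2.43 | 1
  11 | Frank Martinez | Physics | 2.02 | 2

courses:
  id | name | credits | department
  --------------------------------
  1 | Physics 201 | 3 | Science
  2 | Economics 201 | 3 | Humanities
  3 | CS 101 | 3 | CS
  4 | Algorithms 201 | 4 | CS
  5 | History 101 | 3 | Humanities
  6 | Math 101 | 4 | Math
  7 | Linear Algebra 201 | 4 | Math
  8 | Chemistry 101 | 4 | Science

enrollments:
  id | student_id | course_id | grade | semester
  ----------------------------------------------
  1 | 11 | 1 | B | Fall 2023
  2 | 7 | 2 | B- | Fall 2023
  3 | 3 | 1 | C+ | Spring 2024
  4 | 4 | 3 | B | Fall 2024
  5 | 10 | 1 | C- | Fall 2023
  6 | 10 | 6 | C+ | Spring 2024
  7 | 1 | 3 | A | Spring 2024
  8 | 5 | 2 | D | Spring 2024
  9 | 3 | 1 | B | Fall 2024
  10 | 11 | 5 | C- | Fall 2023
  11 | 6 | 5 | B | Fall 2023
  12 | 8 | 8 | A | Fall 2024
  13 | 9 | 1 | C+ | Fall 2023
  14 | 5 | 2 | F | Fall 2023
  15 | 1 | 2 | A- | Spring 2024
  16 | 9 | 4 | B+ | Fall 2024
SELECT p.name, COUNT(*) AS n FROM enrollments c JOIN students p ON c.student_id = p.id GROUP BY p.id, p.name

Execution result:
name | n
Alice Martinez | 2
Olivia Miller | 2
Eve Smith | 1
Bob Davis | 2
Leo Davis | 1
David Smith | 1
Kate Johnson | 1
Rose Wilson | 2
Mia Brown | 2
Frank Martinez | 2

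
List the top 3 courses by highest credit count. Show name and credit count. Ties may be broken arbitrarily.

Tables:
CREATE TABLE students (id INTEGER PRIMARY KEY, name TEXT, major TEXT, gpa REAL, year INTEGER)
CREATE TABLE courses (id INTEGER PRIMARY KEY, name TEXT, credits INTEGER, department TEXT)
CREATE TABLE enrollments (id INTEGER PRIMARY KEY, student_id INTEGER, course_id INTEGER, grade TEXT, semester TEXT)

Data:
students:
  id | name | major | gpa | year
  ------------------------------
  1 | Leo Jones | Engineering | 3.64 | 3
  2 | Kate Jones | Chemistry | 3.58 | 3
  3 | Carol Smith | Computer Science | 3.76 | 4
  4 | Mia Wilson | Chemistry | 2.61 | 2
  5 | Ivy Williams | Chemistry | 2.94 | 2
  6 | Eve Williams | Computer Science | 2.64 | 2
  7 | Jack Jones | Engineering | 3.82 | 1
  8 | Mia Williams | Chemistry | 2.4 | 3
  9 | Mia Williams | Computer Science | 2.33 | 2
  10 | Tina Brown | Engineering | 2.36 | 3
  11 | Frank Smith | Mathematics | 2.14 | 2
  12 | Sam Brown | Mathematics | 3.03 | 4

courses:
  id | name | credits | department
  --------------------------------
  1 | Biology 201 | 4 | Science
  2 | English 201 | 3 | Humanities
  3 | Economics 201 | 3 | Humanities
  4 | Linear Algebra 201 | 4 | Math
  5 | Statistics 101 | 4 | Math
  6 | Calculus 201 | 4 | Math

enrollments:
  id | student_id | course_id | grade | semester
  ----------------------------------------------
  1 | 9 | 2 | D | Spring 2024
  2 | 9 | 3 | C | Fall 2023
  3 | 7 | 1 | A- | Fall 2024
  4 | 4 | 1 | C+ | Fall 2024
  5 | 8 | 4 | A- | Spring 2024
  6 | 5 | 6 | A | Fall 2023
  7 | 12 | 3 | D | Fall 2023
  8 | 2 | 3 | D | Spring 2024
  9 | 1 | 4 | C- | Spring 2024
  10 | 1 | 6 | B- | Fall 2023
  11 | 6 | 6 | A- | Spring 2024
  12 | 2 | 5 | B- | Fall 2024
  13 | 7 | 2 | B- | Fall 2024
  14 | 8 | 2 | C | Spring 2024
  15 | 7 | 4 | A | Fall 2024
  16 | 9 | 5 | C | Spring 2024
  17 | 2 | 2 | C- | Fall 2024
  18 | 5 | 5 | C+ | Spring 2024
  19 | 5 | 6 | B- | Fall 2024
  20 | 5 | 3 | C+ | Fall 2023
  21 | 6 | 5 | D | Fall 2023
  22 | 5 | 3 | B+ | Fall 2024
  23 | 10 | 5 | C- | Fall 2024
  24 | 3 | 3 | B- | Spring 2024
SELECT name, credits FROM courses ORDER BY credits DESC LIMIT 3

Execution result:
name | credits
Biology 201 | 4
Linear Algebra 201 | 4
Statistics 101 | 4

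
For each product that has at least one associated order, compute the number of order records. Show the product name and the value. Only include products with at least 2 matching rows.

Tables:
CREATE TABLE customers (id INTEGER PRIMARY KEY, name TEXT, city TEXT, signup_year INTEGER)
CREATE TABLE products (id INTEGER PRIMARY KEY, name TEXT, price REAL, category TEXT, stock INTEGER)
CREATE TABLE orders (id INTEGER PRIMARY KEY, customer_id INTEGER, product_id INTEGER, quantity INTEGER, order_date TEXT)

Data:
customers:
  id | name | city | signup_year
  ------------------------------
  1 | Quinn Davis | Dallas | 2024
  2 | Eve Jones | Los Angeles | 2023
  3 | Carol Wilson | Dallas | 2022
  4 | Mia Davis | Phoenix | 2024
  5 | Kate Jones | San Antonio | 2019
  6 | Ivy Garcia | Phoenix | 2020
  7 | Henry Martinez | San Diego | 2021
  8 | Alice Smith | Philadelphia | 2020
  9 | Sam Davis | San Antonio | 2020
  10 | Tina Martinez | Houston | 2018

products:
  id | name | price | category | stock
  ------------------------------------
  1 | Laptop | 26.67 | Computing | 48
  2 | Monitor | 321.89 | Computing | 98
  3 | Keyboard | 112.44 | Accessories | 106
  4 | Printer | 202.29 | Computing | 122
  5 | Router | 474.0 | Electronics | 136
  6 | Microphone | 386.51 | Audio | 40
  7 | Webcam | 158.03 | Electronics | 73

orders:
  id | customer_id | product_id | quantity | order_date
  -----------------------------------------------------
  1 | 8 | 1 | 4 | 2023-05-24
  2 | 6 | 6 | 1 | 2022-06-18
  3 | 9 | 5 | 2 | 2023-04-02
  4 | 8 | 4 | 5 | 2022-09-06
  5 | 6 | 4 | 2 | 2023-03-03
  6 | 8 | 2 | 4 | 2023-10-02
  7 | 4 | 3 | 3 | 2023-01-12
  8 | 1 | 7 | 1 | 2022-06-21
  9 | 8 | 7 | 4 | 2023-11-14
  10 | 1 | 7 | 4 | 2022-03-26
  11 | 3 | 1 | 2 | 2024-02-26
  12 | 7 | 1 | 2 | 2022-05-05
SELECT p.name, COUNT(*) AS n FROM orders c JOIN products p ON c.product_id = p.id GROUP BY p.id, p.name HAVING COUNT(*) >= 2

Execution result:
name | n
Laptop | 3
Printer | 2
Webcam | 3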